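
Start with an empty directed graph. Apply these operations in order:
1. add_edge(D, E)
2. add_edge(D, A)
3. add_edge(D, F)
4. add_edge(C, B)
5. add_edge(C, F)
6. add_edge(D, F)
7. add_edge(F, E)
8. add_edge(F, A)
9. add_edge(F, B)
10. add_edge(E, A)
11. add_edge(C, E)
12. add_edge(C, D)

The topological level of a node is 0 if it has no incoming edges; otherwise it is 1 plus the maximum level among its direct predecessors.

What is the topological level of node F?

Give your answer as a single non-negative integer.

Answer: 2

Derivation:
Op 1: add_edge(D, E). Edges now: 1
Op 2: add_edge(D, A). Edges now: 2
Op 3: add_edge(D, F). Edges now: 3
Op 4: add_edge(C, B). Edges now: 4
Op 5: add_edge(C, F). Edges now: 5
Op 6: add_edge(D, F) (duplicate, no change). Edges now: 5
Op 7: add_edge(F, E). Edges now: 6
Op 8: add_edge(F, A). Edges now: 7
Op 9: add_edge(F, B). Edges now: 8
Op 10: add_edge(E, A). Edges now: 9
Op 11: add_edge(C, E). Edges now: 10
Op 12: add_edge(C, D). Edges now: 11
Compute levels (Kahn BFS):
  sources (in-degree 0): C
  process C: level=0
    C->B: in-degree(B)=1, level(B)>=1
    C->D: in-degree(D)=0, level(D)=1, enqueue
    C->E: in-degree(E)=2, level(E)>=1
    C->F: in-degree(F)=1, level(F)>=1
  process D: level=1
    D->A: in-degree(A)=2, level(A)>=2
    D->E: in-degree(E)=1, level(E)>=2
    D->F: in-degree(F)=0, level(F)=2, enqueue
  process F: level=2
    F->A: in-degree(A)=1, level(A)>=3
    F->B: in-degree(B)=0, level(B)=3, enqueue
    F->E: in-degree(E)=0, level(E)=3, enqueue
  process B: level=3
  process E: level=3
    E->A: in-degree(A)=0, level(A)=4, enqueue
  process A: level=4
All levels: A:4, B:3, C:0, D:1, E:3, F:2
level(F) = 2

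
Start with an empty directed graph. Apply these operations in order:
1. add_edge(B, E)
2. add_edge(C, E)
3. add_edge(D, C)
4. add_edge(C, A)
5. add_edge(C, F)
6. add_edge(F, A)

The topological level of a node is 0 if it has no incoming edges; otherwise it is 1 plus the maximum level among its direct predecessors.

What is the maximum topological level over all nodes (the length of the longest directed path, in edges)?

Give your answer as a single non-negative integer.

Op 1: add_edge(B, E). Edges now: 1
Op 2: add_edge(C, E). Edges now: 2
Op 3: add_edge(D, C). Edges now: 3
Op 4: add_edge(C, A). Edges now: 4
Op 5: add_edge(C, F). Edges now: 5
Op 6: add_edge(F, A). Edges now: 6
Compute levels (Kahn BFS):
  sources (in-degree 0): B, D
  process B: level=0
    B->E: in-degree(E)=1, level(E)>=1
  process D: level=0
    D->C: in-degree(C)=0, level(C)=1, enqueue
  process C: level=1
    C->A: in-degree(A)=1, level(A)>=2
    C->E: in-degree(E)=0, level(E)=2, enqueue
    C->F: in-degree(F)=0, level(F)=2, enqueue
  process E: level=2
  process F: level=2
    F->A: in-degree(A)=0, level(A)=3, enqueue
  process A: level=3
All levels: A:3, B:0, C:1, D:0, E:2, F:2
max level = 3

Answer: 3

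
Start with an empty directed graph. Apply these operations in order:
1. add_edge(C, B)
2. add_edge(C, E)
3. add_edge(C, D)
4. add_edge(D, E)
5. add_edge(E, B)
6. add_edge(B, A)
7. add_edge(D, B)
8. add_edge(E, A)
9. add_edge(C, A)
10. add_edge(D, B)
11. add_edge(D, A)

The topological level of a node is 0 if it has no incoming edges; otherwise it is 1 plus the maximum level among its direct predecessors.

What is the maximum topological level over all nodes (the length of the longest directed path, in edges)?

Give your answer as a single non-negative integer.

Op 1: add_edge(C, B). Edges now: 1
Op 2: add_edge(C, E). Edges now: 2
Op 3: add_edge(C, D). Edges now: 3
Op 4: add_edge(D, E). Edges now: 4
Op 5: add_edge(E, B). Edges now: 5
Op 6: add_edge(B, A). Edges now: 6
Op 7: add_edge(D, B). Edges now: 7
Op 8: add_edge(E, A). Edges now: 8
Op 9: add_edge(C, A). Edges now: 9
Op 10: add_edge(D, B) (duplicate, no change). Edges now: 9
Op 11: add_edge(D, A). Edges now: 10
Compute levels (Kahn BFS):
  sources (in-degree 0): C
  process C: level=0
    C->A: in-degree(A)=3, level(A)>=1
    C->B: in-degree(B)=2, level(B)>=1
    C->D: in-degree(D)=0, level(D)=1, enqueue
    C->E: in-degree(E)=1, level(E)>=1
  process D: level=1
    D->A: in-degree(A)=2, level(A)>=2
    D->B: in-degree(B)=1, level(B)>=2
    D->E: in-degree(E)=0, level(E)=2, enqueue
  process E: level=2
    E->A: in-degree(A)=1, level(A)>=3
    E->B: in-degree(B)=0, level(B)=3, enqueue
  process B: level=3
    B->A: in-degree(A)=0, level(A)=4, enqueue
  process A: level=4
All levels: A:4, B:3, C:0, D:1, E:2
max level = 4

Answer: 4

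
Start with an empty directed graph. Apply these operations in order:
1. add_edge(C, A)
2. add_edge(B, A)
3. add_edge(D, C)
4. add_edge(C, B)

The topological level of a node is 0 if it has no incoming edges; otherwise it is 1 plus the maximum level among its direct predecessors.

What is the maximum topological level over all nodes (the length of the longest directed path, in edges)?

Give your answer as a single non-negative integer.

Op 1: add_edge(C, A). Edges now: 1
Op 2: add_edge(B, A). Edges now: 2
Op 3: add_edge(D, C). Edges now: 3
Op 4: add_edge(C, B). Edges now: 4
Compute levels (Kahn BFS):
  sources (in-degree 0): D
  process D: level=0
    D->C: in-degree(C)=0, level(C)=1, enqueue
  process C: level=1
    C->A: in-degree(A)=1, level(A)>=2
    C->B: in-degree(B)=0, level(B)=2, enqueue
  process B: level=2
    B->A: in-degree(A)=0, level(A)=3, enqueue
  process A: level=3
All levels: A:3, B:2, C:1, D:0
max level = 3

Answer: 3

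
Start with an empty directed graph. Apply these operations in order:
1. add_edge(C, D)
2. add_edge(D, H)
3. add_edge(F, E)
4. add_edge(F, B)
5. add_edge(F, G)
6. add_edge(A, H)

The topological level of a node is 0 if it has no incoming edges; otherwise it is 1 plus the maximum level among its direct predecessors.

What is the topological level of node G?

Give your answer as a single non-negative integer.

Op 1: add_edge(C, D). Edges now: 1
Op 2: add_edge(D, H). Edges now: 2
Op 3: add_edge(F, E). Edges now: 3
Op 4: add_edge(F, B). Edges now: 4
Op 5: add_edge(F, G). Edges now: 5
Op 6: add_edge(A, H). Edges now: 6
Compute levels (Kahn BFS):
  sources (in-degree 0): A, C, F
  process A: level=0
    A->H: in-degree(H)=1, level(H)>=1
  process C: level=0
    C->D: in-degree(D)=0, level(D)=1, enqueue
  process F: level=0
    F->B: in-degree(B)=0, level(B)=1, enqueue
    F->E: in-degree(E)=0, level(E)=1, enqueue
    F->G: in-degree(G)=0, level(G)=1, enqueue
  process D: level=1
    D->H: in-degree(H)=0, level(H)=2, enqueue
  process B: level=1
  process E: level=1
  process G: level=1
  process H: level=2
All levels: A:0, B:1, C:0, D:1, E:1, F:0, G:1, H:2
level(G) = 1

Answer: 1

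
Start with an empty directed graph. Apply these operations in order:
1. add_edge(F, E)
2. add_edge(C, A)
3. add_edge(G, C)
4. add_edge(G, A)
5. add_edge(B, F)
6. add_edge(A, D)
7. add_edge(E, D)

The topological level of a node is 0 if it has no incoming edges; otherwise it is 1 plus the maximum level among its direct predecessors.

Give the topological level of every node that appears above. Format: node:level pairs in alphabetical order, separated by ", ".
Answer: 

Op 1: add_edge(F, E). Edges now: 1
Op 2: add_edge(C, A). Edges now: 2
Op 3: add_edge(G, C). Edges now: 3
Op 4: add_edge(G, A). Edges now: 4
Op 5: add_edge(B, F). Edges now: 5
Op 6: add_edge(A, D). Edges now: 6
Op 7: add_edge(E, D). Edges now: 7
Compute levels (Kahn BFS):
  sources (in-degree 0): B, G
  process B: level=0
    B->F: in-degree(F)=0, level(F)=1, enqueue
  process G: level=0
    G->A: in-degree(A)=1, level(A)>=1
    G->C: in-degree(C)=0, level(C)=1, enqueue
  process F: level=1
    F->E: in-degree(E)=0, level(E)=2, enqueue
  process C: level=1
    C->A: in-degree(A)=0, level(A)=2, enqueue
  process E: level=2
    E->D: in-degree(D)=1, level(D)>=3
  process A: level=2
    A->D: in-degree(D)=0, level(D)=3, enqueue
  process D: level=3
All levels: A:2, B:0, C:1, D:3, E:2, F:1, G:0

Answer: A:2, B:0, C:1, D:3, E:2, F:1, G:0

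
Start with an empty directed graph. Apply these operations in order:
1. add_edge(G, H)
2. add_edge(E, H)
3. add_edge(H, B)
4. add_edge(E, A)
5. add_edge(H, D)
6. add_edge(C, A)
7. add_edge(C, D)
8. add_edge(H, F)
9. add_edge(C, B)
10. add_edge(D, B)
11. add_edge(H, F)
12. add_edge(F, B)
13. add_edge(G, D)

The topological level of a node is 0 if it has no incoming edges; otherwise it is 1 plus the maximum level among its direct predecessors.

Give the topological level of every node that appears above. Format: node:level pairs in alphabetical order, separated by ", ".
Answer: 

Answer: A:1, B:3, C:0, D:2, E:0, F:2, G:0, H:1

Derivation:
Op 1: add_edge(G, H). Edges now: 1
Op 2: add_edge(E, H). Edges now: 2
Op 3: add_edge(H, B). Edges now: 3
Op 4: add_edge(E, A). Edges now: 4
Op 5: add_edge(H, D). Edges now: 5
Op 6: add_edge(C, A). Edges now: 6
Op 7: add_edge(C, D). Edges now: 7
Op 8: add_edge(H, F). Edges now: 8
Op 9: add_edge(C, B). Edges now: 9
Op 10: add_edge(D, B). Edges now: 10
Op 11: add_edge(H, F) (duplicate, no change). Edges now: 10
Op 12: add_edge(F, B). Edges now: 11
Op 13: add_edge(G, D). Edges now: 12
Compute levels (Kahn BFS):
  sources (in-degree 0): C, E, G
  process C: level=0
    C->A: in-degree(A)=1, level(A)>=1
    C->B: in-degree(B)=3, level(B)>=1
    C->D: in-degree(D)=2, level(D)>=1
  process E: level=0
    E->A: in-degree(A)=0, level(A)=1, enqueue
    E->H: in-degree(H)=1, level(H)>=1
  process G: level=0
    G->D: in-degree(D)=1, level(D)>=1
    G->H: in-degree(H)=0, level(H)=1, enqueue
  process A: level=1
  process H: level=1
    H->B: in-degree(B)=2, level(B)>=2
    H->D: in-degree(D)=0, level(D)=2, enqueue
    H->F: in-degree(F)=0, level(F)=2, enqueue
  process D: level=2
    D->B: in-degree(B)=1, level(B)>=3
  process F: level=2
    F->B: in-degree(B)=0, level(B)=3, enqueue
  process B: level=3
All levels: A:1, B:3, C:0, D:2, E:0, F:2, G:0, H:1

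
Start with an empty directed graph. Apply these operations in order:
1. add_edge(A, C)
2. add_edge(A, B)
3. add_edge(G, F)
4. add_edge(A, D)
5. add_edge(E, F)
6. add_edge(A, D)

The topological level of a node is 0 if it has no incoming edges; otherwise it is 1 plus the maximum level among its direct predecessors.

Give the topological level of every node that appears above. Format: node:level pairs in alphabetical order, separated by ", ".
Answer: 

Answer: A:0, B:1, C:1, D:1, E:0, F:1, G:0

Derivation:
Op 1: add_edge(A, C). Edges now: 1
Op 2: add_edge(A, B). Edges now: 2
Op 3: add_edge(G, F). Edges now: 3
Op 4: add_edge(A, D). Edges now: 4
Op 5: add_edge(E, F). Edges now: 5
Op 6: add_edge(A, D) (duplicate, no change). Edges now: 5
Compute levels (Kahn BFS):
  sources (in-degree 0): A, E, G
  process A: level=0
    A->B: in-degree(B)=0, level(B)=1, enqueue
    A->C: in-degree(C)=0, level(C)=1, enqueue
    A->D: in-degree(D)=0, level(D)=1, enqueue
  process E: level=0
    E->F: in-degree(F)=1, level(F)>=1
  process G: level=0
    G->F: in-degree(F)=0, level(F)=1, enqueue
  process B: level=1
  process C: level=1
  process D: level=1
  process F: level=1
All levels: A:0, B:1, C:1, D:1, E:0, F:1, G:0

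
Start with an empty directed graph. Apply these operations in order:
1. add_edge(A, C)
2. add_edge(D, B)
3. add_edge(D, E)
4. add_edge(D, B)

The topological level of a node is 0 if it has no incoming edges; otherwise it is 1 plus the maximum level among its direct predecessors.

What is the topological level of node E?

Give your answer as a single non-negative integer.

Answer: 1

Derivation:
Op 1: add_edge(A, C). Edges now: 1
Op 2: add_edge(D, B). Edges now: 2
Op 3: add_edge(D, E). Edges now: 3
Op 4: add_edge(D, B) (duplicate, no change). Edges now: 3
Compute levels (Kahn BFS):
  sources (in-degree 0): A, D
  process A: level=0
    A->C: in-degree(C)=0, level(C)=1, enqueue
  process D: level=0
    D->B: in-degree(B)=0, level(B)=1, enqueue
    D->E: in-degree(E)=0, level(E)=1, enqueue
  process C: level=1
  process B: level=1
  process E: level=1
All levels: A:0, B:1, C:1, D:0, E:1
level(E) = 1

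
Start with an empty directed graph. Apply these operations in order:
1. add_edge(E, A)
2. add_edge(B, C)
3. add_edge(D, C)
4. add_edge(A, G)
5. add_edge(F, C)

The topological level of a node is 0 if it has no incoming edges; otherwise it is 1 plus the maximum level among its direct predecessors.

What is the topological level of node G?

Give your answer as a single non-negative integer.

Op 1: add_edge(E, A). Edges now: 1
Op 2: add_edge(B, C). Edges now: 2
Op 3: add_edge(D, C). Edges now: 3
Op 4: add_edge(A, G). Edges now: 4
Op 5: add_edge(F, C). Edges now: 5
Compute levels (Kahn BFS):
  sources (in-degree 0): B, D, E, F
  process B: level=0
    B->C: in-degree(C)=2, level(C)>=1
  process D: level=0
    D->C: in-degree(C)=1, level(C)>=1
  process E: level=0
    E->A: in-degree(A)=0, level(A)=1, enqueue
  process F: level=0
    F->C: in-degree(C)=0, level(C)=1, enqueue
  process A: level=1
    A->G: in-degree(G)=0, level(G)=2, enqueue
  process C: level=1
  process G: level=2
All levels: A:1, B:0, C:1, D:0, E:0, F:0, G:2
level(G) = 2

Answer: 2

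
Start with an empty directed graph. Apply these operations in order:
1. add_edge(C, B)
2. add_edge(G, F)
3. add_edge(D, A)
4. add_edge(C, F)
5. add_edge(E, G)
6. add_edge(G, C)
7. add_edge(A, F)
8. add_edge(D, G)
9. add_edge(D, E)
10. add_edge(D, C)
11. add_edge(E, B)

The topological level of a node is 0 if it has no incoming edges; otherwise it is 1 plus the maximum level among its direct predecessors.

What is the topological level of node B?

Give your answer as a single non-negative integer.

Op 1: add_edge(C, B). Edges now: 1
Op 2: add_edge(G, F). Edges now: 2
Op 3: add_edge(D, A). Edges now: 3
Op 4: add_edge(C, F). Edges now: 4
Op 5: add_edge(E, G). Edges now: 5
Op 6: add_edge(G, C). Edges now: 6
Op 7: add_edge(A, F). Edges now: 7
Op 8: add_edge(D, G). Edges now: 8
Op 9: add_edge(D, E). Edges now: 9
Op 10: add_edge(D, C). Edges now: 10
Op 11: add_edge(E, B). Edges now: 11
Compute levels (Kahn BFS):
  sources (in-degree 0): D
  process D: level=0
    D->A: in-degree(A)=0, level(A)=1, enqueue
    D->C: in-degree(C)=1, level(C)>=1
    D->E: in-degree(E)=0, level(E)=1, enqueue
    D->G: in-degree(G)=1, level(G)>=1
  process A: level=1
    A->F: in-degree(F)=2, level(F)>=2
  process E: level=1
    E->B: in-degree(B)=1, level(B)>=2
    E->G: in-degree(G)=0, level(G)=2, enqueue
  process G: level=2
    G->C: in-degree(C)=0, level(C)=3, enqueue
    G->F: in-degree(F)=1, level(F)>=3
  process C: level=3
    C->B: in-degree(B)=0, level(B)=4, enqueue
    C->F: in-degree(F)=0, level(F)=4, enqueue
  process B: level=4
  process F: level=4
All levels: A:1, B:4, C:3, D:0, E:1, F:4, G:2
level(B) = 4

Answer: 4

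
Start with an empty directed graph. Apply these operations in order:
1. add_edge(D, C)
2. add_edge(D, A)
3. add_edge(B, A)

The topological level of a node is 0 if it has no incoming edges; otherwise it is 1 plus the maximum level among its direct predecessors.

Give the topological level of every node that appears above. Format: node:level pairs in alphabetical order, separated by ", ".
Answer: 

Answer: A:1, B:0, C:1, D:0

Derivation:
Op 1: add_edge(D, C). Edges now: 1
Op 2: add_edge(D, A). Edges now: 2
Op 3: add_edge(B, A). Edges now: 3
Compute levels (Kahn BFS):
  sources (in-degree 0): B, D
  process B: level=0
    B->A: in-degree(A)=1, level(A)>=1
  process D: level=0
    D->A: in-degree(A)=0, level(A)=1, enqueue
    D->C: in-degree(C)=0, level(C)=1, enqueue
  process A: level=1
  process C: level=1
All levels: A:1, B:0, C:1, D:0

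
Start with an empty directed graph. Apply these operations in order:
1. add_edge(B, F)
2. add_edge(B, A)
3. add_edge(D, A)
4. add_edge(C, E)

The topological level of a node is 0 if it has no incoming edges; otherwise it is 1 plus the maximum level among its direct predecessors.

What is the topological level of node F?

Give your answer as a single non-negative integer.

Op 1: add_edge(B, F). Edges now: 1
Op 2: add_edge(B, A). Edges now: 2
Op 3: add_edge(D, A). Edges now: 3
Op 4: add_edge(C, E). Edges now: 4
Compute levels (Kahn BFS):
  sources (in-degree 0): B, C, D
  process B: level=0
    B->A: in-degree(A)=1, level(A)>=1
    B->F: in-degree(F)=0, level(F)=1, enqueue
  process C: level=0
    C->E: in-degree(E)=0, level(E)=1, enqueue
  process D: level=0
    D->A: in-degree(A)=0, level(A)=1, enqueue
  process F: level=1
  process E: level=1
  process A: level=1
All levels: A:1, B:0, C:0, D:0, E:1, F:1
level(F) = 1

Answer: 1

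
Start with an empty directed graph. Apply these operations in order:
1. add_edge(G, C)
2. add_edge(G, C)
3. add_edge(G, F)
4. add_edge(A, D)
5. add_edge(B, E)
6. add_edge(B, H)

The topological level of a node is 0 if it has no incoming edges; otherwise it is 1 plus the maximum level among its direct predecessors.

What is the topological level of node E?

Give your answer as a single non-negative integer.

Answer: 1

Derivation:
Op 1: add_edge(G, C). Edges now: 1
Op 2: add_edge(G, C) (duplicate, no change). Edges now: 1
Op 3: add_edge(G, F). Edges now: 2
Op 4: add_edge(A, D). Edges now: 3
Op 5: add_edge(B, E). Edges now: 4
Op 6: add_edge(B, H). Edges now: 5
Compute levels (Kahn BFS):
  sources (in-degree 0): A, B, G
  process A: level=0
    A->D: in-degree(D)=0, level(D)=1, enqueue
  process B: level=0
    B->E: in-degree(E)=0, level(E)=1, enqueue
    B->H: in-degree(H)=0, level(H)=1, enqueue
  process G: level=0
    G->C: in-degree(C)=0, level(C)=1, enqueue
    G->F: in-degree(F)=0, level(F)=1, enqueue
  process D: level=1
  process E: level=1
  process H: level=1
  process C: level=1
  process F: level=1
All levels: A:0, B:0, C:1, D:1, E:1, F:1, G:0, H:1
level(E) = 1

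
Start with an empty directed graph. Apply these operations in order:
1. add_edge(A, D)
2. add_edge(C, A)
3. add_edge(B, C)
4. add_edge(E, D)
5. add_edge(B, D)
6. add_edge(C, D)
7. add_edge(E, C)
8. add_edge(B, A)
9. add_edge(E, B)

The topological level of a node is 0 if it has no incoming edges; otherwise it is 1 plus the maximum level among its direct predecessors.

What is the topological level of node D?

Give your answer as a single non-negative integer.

Answer: 4

Derivation:
Op 1: add_edge(A, D). Edges now: 1
Op 2: add_edge(C, A). Edges now: 2
Op 3: add_edge(B, C). Edges now: 3
Op 4: add_edge(E, D). Edges now: 4
Op 5: add_edge(B, D). Edges now: 5
Op 6: add_edge(C, D). Edges now: 6
Op 7: add_edge(E, C). Edges now: 7
Op 8: add_edge(B, A). Edges now: 8
Op 9: add_edge(E, B). Edges now: 9
Compute levels (Kahn BFS):
  sources (in-degree 0): E
  process E: level=0
    E->B: in-degree(B)=0, level(B)=1, enqueue
    E->C: in-degree(C)=1, level(C)>=1
    E->D: in-degree(D)=3, level(D)>=1
  process B: level=1
    B->A: in-degree(A)=1, level(A)>=2
    B->C: in-degree(C)=0, level(C)=2, enqueue
    B->D: in-degree(D)=2, level(D)>=2
  process C: level=2
    C->A: in-degree(A)=0, level(A)=3, enqueue
    C->D: in-degree(D)=1, level(D)>=3
  process A: level=3
    A->D: in-degree(D)=0, level(D)=4, enqueue
  process D: level=4
All levels: A:3, B:1, C:2, D:4, E:0
level(D) = 4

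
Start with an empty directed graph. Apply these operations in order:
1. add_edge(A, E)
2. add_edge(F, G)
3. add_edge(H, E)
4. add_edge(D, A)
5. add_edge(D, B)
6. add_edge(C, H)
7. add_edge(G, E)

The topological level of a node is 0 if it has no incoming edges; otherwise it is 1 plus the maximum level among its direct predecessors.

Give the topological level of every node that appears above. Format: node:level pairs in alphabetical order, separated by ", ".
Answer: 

Answer: A:1, B:1, C:0, D:0, E:2, F:0, G:1, H:1

Derivation:
Op 1: add_edge(A, E). Edges now: 1
Op 2: add_edge(F, G). Edges now: 2
Op 3: add_edge(H, E). Edges now: 3
Op 4: add_edge(D, A). Edges now: 4
Op 5: add_edge(D, B). Edges now: 5
Op 6: add_edge(C, H). Edges now: 6
Op 7: add_edge(G, E). Edges now: 7
Compute levels (Kahn BFS):
  sources (in-degree 0): C, D, F
  process C: level=0
    C->H: in-degree(H)=0, level(H)=1, enqueue
  process D: level=0
    D->A: in-degree(A)=0, level(A)=1, enqueue
    D->B: in-degree(B)=0, level(B)=1, enqueue
  process F: level=0
    F->G: in-degree(G)=0, level(G)=1, enqueue
  process H: level=1
    H->E: in-degree(E)=2, level(E)>=2
  process A: level=1
    A->E: in-degree(E)=1, level(E)>=2
  process B: level=1
  process G: level=1
    G->E: in-degree(E)=0, level(E)=2, enqueue
  process E: level=2
All levels: A:1, B:1, C:0, D:0, E:2, F:0, G:1, H:1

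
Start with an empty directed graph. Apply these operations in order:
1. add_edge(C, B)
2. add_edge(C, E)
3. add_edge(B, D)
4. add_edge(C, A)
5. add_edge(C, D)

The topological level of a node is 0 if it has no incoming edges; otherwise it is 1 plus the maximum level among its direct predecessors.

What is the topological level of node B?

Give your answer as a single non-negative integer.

Op 1: add_edge(C, B). Edges now: 1
Op 2: add_edge(C, E). Edges now: 2
Op 3: add_edge(B, D). Edges now: 3
Op 4: add_edge(C, A). Edges now: 4
Op 5: add_edge(C, D). Edges now: 5
Compute levels (Kahn BFS):
  sources (in-degree 0): C
  process C: level=0
    C->A: in-degree(A)=0, level(A)=1, enqueue
    C->B: in-degree(B)=0, level(B)=1, enqueue
    C->D: in-degree(D)=1, level(D)>=1
    C->E: in-degree(E)=0, level(E)=1, enqueue
  process A: level=1
  process B: level=1
    B->D: in-degree(D)=0, level(D)=2, enqueue
  process E: level=1
  process D: level=2
All levels: A:1, B:1, C:0, D:2, E:1
level(B) = 1

Answer: 1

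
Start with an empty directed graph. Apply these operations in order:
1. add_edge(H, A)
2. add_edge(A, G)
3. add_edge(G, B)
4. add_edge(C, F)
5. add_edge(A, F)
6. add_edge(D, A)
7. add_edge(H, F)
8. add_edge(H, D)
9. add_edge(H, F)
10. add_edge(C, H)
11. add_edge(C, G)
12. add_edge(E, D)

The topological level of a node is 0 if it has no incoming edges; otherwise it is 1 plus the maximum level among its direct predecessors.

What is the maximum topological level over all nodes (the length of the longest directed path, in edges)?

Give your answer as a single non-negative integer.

Op 1: add_edge(H, A). Edges now: 1
Op 2: add_edge(A, G). Edges now: 2
Op 3: add_edge(G, B). Edges now: 3
Op 4: add_edge(C, F). Edges now: 4
Op 5: add_edge(A, F). Edges now: 5
Op 6: add_edge(D, A). Edges now: 6
Op 7: add_edge(H, F). Edges now: 7
Op 8: add_edge(H, D). Edges now: 8
Op 9: add_edge(H, F) (duplicate, no change). Edges now: 8
Op 10: add_edge(C, H). Edges now: 9
Op 11: add_edge(C, G). Edges now: 10
Op 12: add_edge(E, D). Edges now: 11
Compute levels (Kahn BFS):
  sources (in-degree 0): C, E
  process C: level=0
    C->F: in-degree(F)=2, level(F)>=1
    C->G: in-degree(G)=1, level(G)>=1
    C->H: in-degree(H)=0, level(H)=1, enqueue
  process E: level=0
    E->D: in-degree(D)=1, level(D)>=1
  process H: level=1
    H->A: in-degree(A)=1, level(A)>=2
    H->D: in-degree(D)=0, level(D)=2, enqueue
    H->F: in-degree(F)=1, level(F)>=2
  process D: level=2
    D->A: in-degree(A)=0, level(A)=3, enqueue
  process A: level=3
    A->F: in-degree(F)=0, level(F)=4, enqueue
    A->G: in-degree(G)=0, level(G)=4, enqueue
  process F: level=4
  process G: level=4
    G->B: in-degree(B)=0, level(B)=5, enqueue
  process B: level=5
All levels: A:3, B:5, C:0, D:2, E:0, F:4, G:4, H:1
max level = 5

Answer: 5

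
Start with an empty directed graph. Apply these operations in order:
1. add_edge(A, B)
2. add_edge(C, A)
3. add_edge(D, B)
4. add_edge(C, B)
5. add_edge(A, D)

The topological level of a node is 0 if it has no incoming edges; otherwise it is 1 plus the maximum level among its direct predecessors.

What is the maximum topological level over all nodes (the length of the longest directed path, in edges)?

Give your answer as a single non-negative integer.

Answer: 3

Derivation:
Op 1: add_edge(A, B). Edges now: 1
Op 2: add_edge(C, A). Edges now: 2
Op 3: add_edge(D, B). Edges now: 3
Op 4: add_edge(C, B). Edges now: 4
Op 5: add_edge(A, D). Edges now: 5
Compute levels (Kahn BFS):
  sources (in-degree 0): C
  process C: level=0
    C->A: in-degree(A)=0, level(A)=1, enqueue
    C->B: in-degree(B)=2, level(B)>=1
  process A: level=1
    A->B: in-degree(B)=1, level(B)>=2
    A->D: in-degree(D)=0, level(D)=2, enqueue
  process D: level=2
    D->B: in-degree(B)=0, level(B)=3, enqueue
  process B: level=3
All levels: A:1, B:3, C:0, D:2
max level = 3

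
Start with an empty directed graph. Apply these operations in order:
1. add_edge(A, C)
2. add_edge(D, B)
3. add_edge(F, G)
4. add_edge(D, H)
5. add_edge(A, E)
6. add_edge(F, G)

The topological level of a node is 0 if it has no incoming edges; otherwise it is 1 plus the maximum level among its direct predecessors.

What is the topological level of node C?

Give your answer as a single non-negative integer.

Op 1: add_edge(A, C). Edges now: 1
Op 2: add_edge(D, B). Edges now: 2
Op 3: add_edge(F, G). Edges now: 3
Op 4: add_edge(D, H). Edges now: 4
Op 5: add_edge(A, E). Edges now: 5
Op 6: add_edge(F, G) (duplicate, no change). Edges now: 5
Compute levels (Kahn BFS):
  sources (in-degree 0): A, D, F
  process A: level=0
    A->C: in-degree(C)=0, level(C)=1, enqueue
    A->E: in-degree(E)=0, level(E)=1, enqueue
  process D: level=0
    D->B: in-degree(B)=0, level(B)=1, enqueue
    D->H: in-degree(H)=0, level(H)=1, enqueue
  process F: level=0
    F->G: in-degree(G)=0, level(G)=1, enqueue
  process C: level=1
  process E: level=1
  process B: level=1
  process H: level=1
  process G: level=1
All levels: A:0, B:1, C:1, D:0, E:1, F:0, G:1, H:1
level(C) = 1

Answer: 1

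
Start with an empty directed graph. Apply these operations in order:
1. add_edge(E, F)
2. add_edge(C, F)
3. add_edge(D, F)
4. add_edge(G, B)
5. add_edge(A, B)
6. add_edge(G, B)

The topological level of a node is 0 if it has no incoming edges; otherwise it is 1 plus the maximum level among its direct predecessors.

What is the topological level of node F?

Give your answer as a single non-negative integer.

Answer: 1

Derivation:
Op 1: add_edge(E, F). Edges now: 1
Op 2: add_edge(C, F). Edges now: 2
Op 3: add_edge(D, F). Edges now: 3
Op 4: add_edge(G, B). Edges now: 4
Op 5: add_edge(A, B). Edges now: 5
Op 6: add_edge(G, B) (duplicate, no change). Edges now: 5
Compute levels (Kahn BFS):
  sources (in-degree 0): A, C, D, E, G
  process A: level=0
    A->B: in-degree(B)=1, level(B)>=1
  process C: level=0
    C->F: in-degree(F)=2, level(F)>=1
  process D: level=0
    D->F: in-degree(F)=1, level(F)>=1
  process E: level=0
    E->F: in-degree(F)=0, level(F)=1, enqueue
  process G: level=0
    G->B: in-degree(B)=0, level(B)=1, enqueue
  process F: level=1
  process B: level=1
All levels: A:0, B:1, C:0, D:0, E:0, F:1, G:0
level(F) = 1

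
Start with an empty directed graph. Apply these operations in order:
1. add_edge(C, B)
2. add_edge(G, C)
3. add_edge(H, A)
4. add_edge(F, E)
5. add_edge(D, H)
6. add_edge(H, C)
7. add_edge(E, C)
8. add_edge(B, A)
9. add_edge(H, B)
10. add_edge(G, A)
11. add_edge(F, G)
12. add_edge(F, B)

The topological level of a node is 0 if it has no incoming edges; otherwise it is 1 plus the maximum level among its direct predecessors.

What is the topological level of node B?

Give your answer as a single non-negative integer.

Answer: 3

Derivation:
Op 1: add_edge(C, B). Edges now: 1
Op 2: add_edge(G, C). Edges now: 2
Op 3: add_edge(H, A). Edges now: 3
Op 4: add_edge(F, E). Edges now: 4
Op 5: add_edge(D, H). Edges now: 5
Op 6: add_edge(H, C). Edges now: 6
Op 7: add_edge(E, C). Edges now: 7
Op 8: add_edge(B, A). Edges now: 8
Op 9: add_edge(H, B). Edges now: 9
Op 10: add_edge(G, A). Edges now: 10
Op 11: add_edge(F, G). Edges now: 11
Op 12: add_edge(F, B). Edges now: 12
Compute levels (Kahn BFS):
  sources (in-degree 0): D, F
  process D: level=0
    D->H: in-degree(H)=0, level(H)=1, enqueue
  process F: level=0
    F->B: in-degree(B)=2, level(B)>=1
    F->E: in-degree(E)=0, level(E)=1, enqueue
    F->G: in-degree(G)=0, level(G)=1, enqueue
  process H: level=1
    H->A: in-degree(A)=2, level(A)>=2
    H->B: in-degree(B)=1, level(B)>=2
    H->C: in-degree(C)=2, level(C)>=2
  process E: level=1
    E->C: in-degree(C)=1, level(C)>=2
  process G: level=1
    G->A: in-degree(A)=1, level(A)>=2
    G->C: in-degree(C)=0, level(C)=2, enqueue
  process C: level=2
    C->B: in-degree(B)=0, level(B)=3, enqueue
  process B: level=3
    B->A: in-degree(A)=0, level(A)=4, enqueue
  process A: level=4
All levels: A:4, B:3, C:2, D:0, E:1, F:0, G:1, H:1
level(B) = 3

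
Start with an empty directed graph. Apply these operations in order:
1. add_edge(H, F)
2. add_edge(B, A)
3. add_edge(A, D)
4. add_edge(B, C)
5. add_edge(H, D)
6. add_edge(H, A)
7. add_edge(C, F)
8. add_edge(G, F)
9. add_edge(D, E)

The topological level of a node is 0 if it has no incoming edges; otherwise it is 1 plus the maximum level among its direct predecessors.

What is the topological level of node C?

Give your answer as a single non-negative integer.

Answer: 1

Derivation:
Op 1: add_edge(H, F). Edges now: 1
Op 2: add_edge(B, A). Edges now: 2
Op 3: add_edge(A, D). Edges now: 3
Op 4: add_edge(B, C). Edges now: 4
Op 5: add_edge(H, D). Edges now: 5
Op 6: add_edge(H, A). Edges now: 6
Op 7: add_edge(C, F). Edges now: 7
Op 8: add_edge(G, F). Edges now: 8
Op 9: add_edge(D, E). Edges now: 9
Compute levels (Kahn BFS):
  sources (in-degree 0): B, G, H
  process B: level=0
    B->A: in-degree(A)=1, level(A)>=1
    B->C: in-degree(C)=0, level(C)=1, enqueue
  process G: level=0
    G->F: in-degree(F)=2, level(F)>=1
  process H: level=0
    H->A: in-degree(A)=0, level(A)=1, enqueue
    H->D: in-degree(D)=1, level(D)>=1
    H->F: in-degree(F)=1, level(F)>=1
  process C: level=1
    C->F: in-degree(F)=0, level(F)=2, enqueue
  process A: level=1
    A->D: in-degree(D)=0, level(D)=2, enqueue
  process F: level=2
  process D: level=2
    D->E: in-degree(E)=0, level(E)=3, enqueue
  process E: level=3
All levels: A:1, B:0, C:1, D:2, E:3, F:2, G:0, H:0
level(C) = 1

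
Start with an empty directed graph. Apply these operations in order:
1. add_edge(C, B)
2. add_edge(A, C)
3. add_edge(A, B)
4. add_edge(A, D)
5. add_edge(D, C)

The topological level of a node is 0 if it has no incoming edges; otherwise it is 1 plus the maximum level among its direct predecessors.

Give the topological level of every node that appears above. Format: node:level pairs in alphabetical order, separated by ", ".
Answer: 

Op 1: add_edge(C, B). Edges now: 1
Op 2: add_edge(A, C). Edges now: 2
Op 3: add_edge(A, B). Edges now: 3
Op 4: add_edge(A, D). Edges now: 4
Op 5: add_edge(D, C). Edges now: 5
Compute levels (Kahn BFS):
  sources (in-degree 0): A
  process A: level=0
    A->B: in-degree(B)=1, level(B)>=1
    A->C: in-degree(C)=1, level(C)>=1
    A->D: in-degree(D)=0, level(D)=1, enqueue
  process D: level=1
    D->C: in-degree(C)=0, level(C)=2, enqueue
  process C: level=2
    C->B: in-degree(B)=0, level(B)=3, enqueue
  process B: level=3
All levels: A:0, B:3, C:2, D:1

Answer: A:0, B:3, C:2, D:1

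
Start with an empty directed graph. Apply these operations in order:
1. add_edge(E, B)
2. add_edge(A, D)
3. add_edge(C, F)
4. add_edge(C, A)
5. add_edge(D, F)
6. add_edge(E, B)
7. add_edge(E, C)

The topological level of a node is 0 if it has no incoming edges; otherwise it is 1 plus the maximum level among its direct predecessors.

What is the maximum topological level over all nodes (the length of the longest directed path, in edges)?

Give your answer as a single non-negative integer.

Op 1: add_edge(E, B). Edges now: 1
Op 2: add_edge(A, D). Edges now: 2
Op 3: add_edge(C, F). Edges now: 3
Op 4: add_edge(C, A). Edges now: 4
Op 5: add_edge(D, F). Edges now: 5
Op 6: add_edge(E, B) (duplicate, no change). Edges now: 5
Op 7: add_edge(E, C). Edges now: 6
Compute levels (Kahn BFS):
  sources (in-degree 0): E
  process E: level=0
    E->B: in-degree(B)=0, level(B)=1, enqueue
    E->C: in-degree(C)=0, level(C)=1, enqueue
  process B: level=1
  process C: level=1
    C->A: in-degree(A)=0, level(A)=2, enqueue
    C->F: in-degree(F)=1, level(F)>=2
  process A: level=2
    A->D: in-degree(D)=0, level(D)=3, enqueue
  process D: level=3
    D->F: in-degree(F)=0, level(F)=4, enqueue
  process F: level=4
All levels: A:2, B:1, C:1, D:3, E:0, F:4
max level = 4

Answer: 4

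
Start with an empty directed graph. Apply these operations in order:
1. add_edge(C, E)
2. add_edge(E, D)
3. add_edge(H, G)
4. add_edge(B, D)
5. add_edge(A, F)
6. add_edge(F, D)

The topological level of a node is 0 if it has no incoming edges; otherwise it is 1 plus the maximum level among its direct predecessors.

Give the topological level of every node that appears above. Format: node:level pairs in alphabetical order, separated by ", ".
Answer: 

Op 1: add_edge(C, E). Edges now: 1
Op 2: add_edge(E, D). Edges now: 2
Op 3: add_edge(H, G). Edges now: 3
Op 4: add_edge(B, D). Edges now: 4
Op 5: add_edge(A, F). Edges now: 5
Op 6: add_edge(F, D). Edges now: 6
Compute levels (Kahn BFS):
  sources (in-degree 0): A, B, C, H
  process A: level=0
    A->F: in-degree(F)=0, level(F)=1, enqueue
  process B: level=0
    B->D: in-degree(D)=2, level(D)>=1
  process C: level=0
    C->E: in-degree(E)=0, level(E)=1, enqueue
  process H: level=0
    H->G: in-degree(G)=0, level(G)=1, enqueue
  process F: level=1
    F->D: in-degree(D)=1, level(D)>=2
  process E: level=1
    E->D: in-degree(D)=0, level(D)=2, enqueue
  process G: level=1
  process D: level=2
All levels: A:0, B:0, C:0, D:2, E:1, F:1, G:1, H:0

Answer: A:0, B:0, C:0, D:2, E:1, F:1, G:1, H:0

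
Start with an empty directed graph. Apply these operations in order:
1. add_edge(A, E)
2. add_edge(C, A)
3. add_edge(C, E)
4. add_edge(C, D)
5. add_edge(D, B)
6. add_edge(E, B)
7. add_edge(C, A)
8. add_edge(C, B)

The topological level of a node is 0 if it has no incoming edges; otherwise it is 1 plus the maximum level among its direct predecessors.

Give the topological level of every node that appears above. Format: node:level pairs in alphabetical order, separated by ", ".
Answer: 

Answer: A:1, B:3, C:0, D:1, E:2

Derivation:
Op 1: add_edge(A, E). Edges now: 1
Op 2: add_edge(C, A). Edges now: 2
Op 3: add_edge(C, E). Edges now: 3
Op 4: add_edge(C, D). Edges now: 4
Op 5: add_edge(D, B). Edges now: 5
Op 6: add_edge(E, B). Edges now: 6
Op 7: add_edge(C, A) (duplicate, no change). Edges now: 6
Op 8: add_edge(C, B). Edges now: 7
Compute levels (Kahn BFS):
  sources (in-degree 0): C
  process C: level=0
    C->A: in-degree(A)=0, level(A)=1, enqueue
    C->B: in-degree(B)=2, level(B)>=1
    C->D: in-degree(D)=0, level(D)=1, enqueue
    C->E: in-degree(E)=1, level(E)>=1
  process A: level=1
    A->E: in-degree(E)=0, level(E)=2, enqueue
  process D: level=1
    D->B: in-degree(B)=1, level(B)>=2
  process E: level=2
    E->B: in-degree(B)=0, level(B)=3, enqueue
  process B: level=3
All levels: A:1, B:3, C:0, D:1, E:2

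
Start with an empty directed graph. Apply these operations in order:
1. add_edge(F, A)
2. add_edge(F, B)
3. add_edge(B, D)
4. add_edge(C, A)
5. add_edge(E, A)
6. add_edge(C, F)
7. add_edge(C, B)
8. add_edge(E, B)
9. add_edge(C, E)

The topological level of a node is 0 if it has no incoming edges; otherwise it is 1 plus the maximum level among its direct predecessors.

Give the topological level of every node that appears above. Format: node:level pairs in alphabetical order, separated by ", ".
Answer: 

Op 1: add_edge(F, A). Edges now: 1
Op 2: add_edge(F, B). Edges now: 2
Op 3: add_edge(B, D). Edges now: 3
Op 4: add_edge(C, A). Edges now: 4
Op 5: add_edge(E, A). Edges now: 5
Op 6: add_edge(C, F). Edges now: 6
Op 7: add_edge(C, B). Edges now: 7
Op 8: add_edge(E, B). Edges now: 8
Op 9: add_edge(C, E). Edges now: 9
Compute levels (Kahn BFS):
  sources (in-degree 0): C
  process C: level=0
    C->A: in-degree(A)=2, level(A)>=1
    C->B: in-degree(B)=2, level(B)>=1
    C->E: in-degree(E)=0, level(E)=1, enqueue
    C->F: in-degree(F)=0, level(F)=1, enqueue
  process E: level=1
    E->A: in-degree(A)=1, level(A)>=2
    E->B: in-degree(B)=1, level(B)>=2
  process F: level=1
    F->A: in-degree(A)=0, level(A)=2, enqueue
    F->B: in-degree(B)=0, level(B)=2, enqueue
  process A: level=2
  process B: level=2
    B->D: in-degree(D)=0, level(D)=3, enqueue
  process D: level=3
All levels: A:2, B:2, C:0, D:3, E:1, F:1

Answer: A:2, B:2, C:0, D:3, E:1, F:1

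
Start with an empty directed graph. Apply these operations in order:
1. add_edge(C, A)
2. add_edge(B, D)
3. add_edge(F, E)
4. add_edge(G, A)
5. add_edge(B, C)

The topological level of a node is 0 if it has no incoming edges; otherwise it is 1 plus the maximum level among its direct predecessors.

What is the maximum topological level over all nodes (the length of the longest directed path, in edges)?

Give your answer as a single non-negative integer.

Op 1: add_edge(C, A). Edges now: 1
Op 2: add_edge(B, D). Edges now: 2
Op 3: add_edge(F, E). Edges now: 3
Op 4: add_edge(G, A). Edges now: 4
Op 5: add_edge(B, C). Edges now: 5
Compute levels (Kahn BFS):
  sources (in-degree 0): B, F, G
  process B: level=0
    B->C: in-degree(C)=0, level(C)=1, enqueue
    B->D: in-degree(D)=0, level(D)=1, enqueue
  process F: level=0
    F->E: in-degree(E)=0, level(E)=1, enqueue
  process G: level=0
    G->A: in-degree(A)=1, level(A)>=1
  process C: level=1
    C->A: in-degree(A)=0, level(A)=2, enqueue
  process D: level=1
  process E: level=1
  process A: level=2
All levels: A:2, B:0, C:1, D:1, E:1, F:0, G:0
max level = 2

Answer: 2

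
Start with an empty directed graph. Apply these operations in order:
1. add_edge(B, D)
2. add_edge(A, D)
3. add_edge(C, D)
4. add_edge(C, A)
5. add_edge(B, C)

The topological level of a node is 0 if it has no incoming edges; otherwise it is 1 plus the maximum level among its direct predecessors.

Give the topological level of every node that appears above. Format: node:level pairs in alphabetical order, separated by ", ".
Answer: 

Answer: A:2, B:0, C:1, D:3

Derivation:
Op 1: add_edge(B, D). Edges now: 1
Op 2: add_edge(A, D). Edges now: 2
Op 3: add_edge(C, D). Edges now: 3
Op 4: add_edge(C, A). Edges now: 4
Op 5: add_edge(B, C). Edges now: 5
Compute levels (Kahn BFS):
  sources (in-degree 0): B
  process B: level=0
    B->C: in-degree(C)=0, level(C)=1, enqueue
    B->D: in-degree(D)=2, level(D)>=1
  process C: level=1
    C->A: in-degree(A)=0, level(A)=2, enqueue
    C->D: in-degree(D)=1, level(D)>=2
  process A: level=2
    A->D: in-degree(D)=0, level(D)=3, enqueue
  process D: level=3
All levels: A:2, B:0, C:1, D:3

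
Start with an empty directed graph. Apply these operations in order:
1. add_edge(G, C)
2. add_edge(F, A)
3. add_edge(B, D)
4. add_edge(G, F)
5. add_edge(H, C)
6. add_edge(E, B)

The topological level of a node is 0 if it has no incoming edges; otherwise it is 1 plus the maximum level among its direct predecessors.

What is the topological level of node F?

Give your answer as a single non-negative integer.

Op 1: add_edge(G, C). Edges now: 1
Op 2: add_edge(F, A). Edges now: 2
Op 3: add_edge(B, D). Edges now: 3
Op 4: add_edge(G, F). Edges now: 4
Op 5: add_edge(H, C). Edges now: 5
Op 6: add_edge(E, B). Edges now: 6
Compute levels (Kahn BFS):
  sources (in-degree 0): E, G, H
  process E: level=0
    E->B: in-degree(B)=0, level(B)=1, enqueue
  process G: level=0
    G->C: in-degree(C)=1, level(C)>=1
    G->F: in-degree(F)=0, level(F)=1, enqueue
  process H: level=0
    H->C: in-degree(C)=0, level(C)=1, enqueue
  process B: level=1
    B->D: in-degree(D)=0, level(D)=2, enqueue
  process F: level=1
    F->A: in-degree(A)=0, level(A)=2, enqueue
  process C: level=1
  process D: level=2
  process A: level=2
All levels: A:2, B:1, C:1, D:2, E:0, F:1, G:0, H:0
level(F) = 1

Answer: 1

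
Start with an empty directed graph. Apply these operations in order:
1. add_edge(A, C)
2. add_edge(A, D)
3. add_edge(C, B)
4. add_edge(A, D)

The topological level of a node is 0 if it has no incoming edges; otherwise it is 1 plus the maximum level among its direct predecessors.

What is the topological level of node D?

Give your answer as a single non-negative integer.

Op 1: add_edge(A, C). Edges now: 1
Op 2: add_edge(A, D). Edges now: 2
Op 3: add_edge(C, B). Edges now: 3
Op 4: add_edge(A, D) (duplicate, no change). Edges now: 3
Compute levels (Kahn BFS):
  sources (in-degree 0): A
  process A: level=0
    A->C: in-degree(C)=0, level(C)=1, enqueue
    A->D: in-degree(D)=0, level(D)=1, enqueue
  process C: level=1
    C->B: in-degree(B)=0, level(B)=2, enqueue
  process D: level=1
  process B: level=2
All levels: A:0, B:2, C:1, D:1
level(D) = 1

Answer: 1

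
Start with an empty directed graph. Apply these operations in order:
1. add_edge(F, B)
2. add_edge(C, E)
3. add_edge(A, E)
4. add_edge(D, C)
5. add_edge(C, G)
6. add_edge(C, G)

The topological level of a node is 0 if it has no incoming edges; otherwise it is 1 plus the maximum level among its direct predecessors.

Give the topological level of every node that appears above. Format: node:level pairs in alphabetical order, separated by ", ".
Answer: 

Answer: A:0, B:1, C:1, D:0, E:2, F:0, G:2

Derivation:
Op 1: add_edge(F, B). Edges now: 1
Op 2: add_edge(C, E). Edges now: 2
Op 3: add_edge(A, E). Edges now: 3
Op 4: add_edge(D, C). Edges now: 4
Op 5: add_edge(C, G). Edges now: 5
Op 6: add_edge(C, G) (duplicate, no change). Edges now: 5
Compute levels (Kahn BFS):
  sources (in-degree 0): A, D, F
  process A: level=0
    A->E: in-degree(E)=1, level(E)>=1
  process D: level=0
    D->C: in-degree(C)=0, level(C)=1, enqueue
  process F: level=0
    F->B: in-degree(B)=0, level(B)=1, enqueue
  process C: level=1
    C->E: in-degree(E)=0, level(E)=2, enqueue
    C->G: in-degree(G)=0, level(G)=2, enqueue
  process B: level=1
  process E: level=2
  process G: level=2
All levels: A:0, B:1, C:1, D:0, E:2, F:0, G:2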